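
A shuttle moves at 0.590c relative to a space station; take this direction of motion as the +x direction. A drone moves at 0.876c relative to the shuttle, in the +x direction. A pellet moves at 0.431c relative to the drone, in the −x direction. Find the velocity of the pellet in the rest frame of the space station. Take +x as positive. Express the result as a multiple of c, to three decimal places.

+0.918c

Apply u = (u' + v)/(1 + u'v/c²) successively, working outward toward the space station.
Start: velocity of the shuttle relative to the space station = 0.5900c.
Compose with the drone (u' = 0.876 in the shuttle frame): u_1 = (0.876 + 0.590) / (1 + 0.876·0.590) = 1.4660/1.5168 = 0.9665.
Compose with the pellet (u' = -0.431 in the drone frame): u_2 = (-0.431 + 0.966) / (1 + (-0.431)·0.966) = 0.5355/0.5834 = 0.9178.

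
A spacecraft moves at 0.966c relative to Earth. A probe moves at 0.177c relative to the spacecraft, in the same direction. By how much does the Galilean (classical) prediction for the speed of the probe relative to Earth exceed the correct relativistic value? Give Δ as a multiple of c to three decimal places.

Δ = 0.167c

Galilean: u_cl = 0.177 + 0.966 = 1.1430.
Relativistic: u_rel = (0.177 + 0.966) / (1 + 0.177·0.966) = 1.1430/1.1710 = 0.9761.
Δ = 1.1430 − 0.9761 = 0.1669.
(The classical prediction exceeds c; the relativistic result does not.)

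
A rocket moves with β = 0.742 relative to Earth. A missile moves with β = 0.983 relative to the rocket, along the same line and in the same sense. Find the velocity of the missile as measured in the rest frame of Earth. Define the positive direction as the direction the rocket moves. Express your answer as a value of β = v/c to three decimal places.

With v = 0.742 and u' = 0.983 (in units of c),
u = (u' + v)/(1 + u'v/c²):
u = (0.983 + 0.742) / (1 + 0.983·0.742) = 1.7250/1.7294 = 0.9975
(Galilean addition would give +1.725c, exceeding c.)

β = 0.997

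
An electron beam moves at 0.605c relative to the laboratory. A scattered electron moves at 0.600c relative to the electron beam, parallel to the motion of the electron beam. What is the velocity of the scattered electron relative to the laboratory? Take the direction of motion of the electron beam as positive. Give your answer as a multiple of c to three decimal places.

With v = 0.605 and u' = 0.600 (in units of c),
u = (u' + v)/(1 + u'v/c²):
u = (0.600 + 0.605) / (1 + 0.600·0.605) = 1.2050/1.3630 = 0.8841

0.884c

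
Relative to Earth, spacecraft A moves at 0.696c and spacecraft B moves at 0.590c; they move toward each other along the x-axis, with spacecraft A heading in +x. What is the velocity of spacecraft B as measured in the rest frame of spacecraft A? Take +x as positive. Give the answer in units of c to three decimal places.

β_A = 0.696, β_B = -0.590.
Transform to A's frame with the inverse velocity-addition law: u' = (u − v)/(1 − uv/c²), taking u = β_B and v = β_A.
u' = (-0.590 − 0.696) / (1 − (0.696)(-0.590)) = -1.2860/1.4106 = -0.9116.

-0.912c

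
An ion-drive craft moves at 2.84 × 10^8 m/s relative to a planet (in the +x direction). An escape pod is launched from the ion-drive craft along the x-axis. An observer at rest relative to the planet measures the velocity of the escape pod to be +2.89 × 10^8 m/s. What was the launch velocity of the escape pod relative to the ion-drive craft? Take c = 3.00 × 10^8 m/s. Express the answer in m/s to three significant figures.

v = 0.947c, u = 0.963c.
Invert the composition law: u' = (u − v)/(1 − uv/c²).
u' = (0.963 − 0.947) / (1 − (0.963)(0.947)) = 0.0167/0.0880 = 0.1893.
u' = 0.1893 × 3.00 × 10^8 m/s.

+5.68 × 10^7 m/s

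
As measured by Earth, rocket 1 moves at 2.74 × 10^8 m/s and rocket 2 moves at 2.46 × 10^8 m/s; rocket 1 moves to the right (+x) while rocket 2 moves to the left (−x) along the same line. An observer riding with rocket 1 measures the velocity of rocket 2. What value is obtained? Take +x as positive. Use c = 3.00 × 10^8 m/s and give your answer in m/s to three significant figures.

β_A = 0.913, β_B = -0.820 (dividing each by c = 3.00 × 10^8 m/s).
Transform to A's frame with the inverse velocity-addition law: u' = (u − v)/(1 − uv/c²), taking u = β_B and v = β_A.
u' = (-0.820 − 0.913) / (1 − (0.913)(-0.820)) = -1.7333/1.7489 = -0.9911.
u' = -0.9911 × 3.00 × 10^8 m/s.

-2.97 × 10^8 m/s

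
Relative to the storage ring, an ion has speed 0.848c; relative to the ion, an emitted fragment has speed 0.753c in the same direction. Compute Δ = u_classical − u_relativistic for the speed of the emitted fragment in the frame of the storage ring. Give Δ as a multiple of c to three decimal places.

Galilean: u_cl = 0.753 + 0.848 = 1.6010.
Relativistic: u_rel = (0.753 + 0.848) / (1 + 0.753·0.848) = 1.6010/1.6385 = 0.9771.
Δ = 1.6010 − 0.9771 = 0.6239.
(The classical prediction exceeds c; the relativistic result does not.)

Δ = 0.624c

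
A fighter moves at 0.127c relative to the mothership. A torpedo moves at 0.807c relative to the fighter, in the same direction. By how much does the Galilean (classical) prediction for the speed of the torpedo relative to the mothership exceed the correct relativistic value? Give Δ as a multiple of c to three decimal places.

Δ = 0.087c

Galilean: u_cl = 0.807 + 0.127 = 0.9340.
Relativistic: u_rel = (0.807 + 0.127) / (1 + 0.807·0.127) = 0.9340/1.1025 = 0.8472.
Δ = 0.9340 − 0.8472 = 0.0868.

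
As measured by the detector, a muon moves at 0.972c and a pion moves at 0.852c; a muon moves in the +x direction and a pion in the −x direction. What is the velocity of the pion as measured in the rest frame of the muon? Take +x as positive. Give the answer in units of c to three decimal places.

β_A = 0.972, β_B = -0.852.
Transform to A's frame with the inverse velocity-addition law: u' = (u − v)/(1 − uv/c²), taking u = β_B and v = β_A.
u' = (-0.852 − 0.972) / (1 − (0.972)(-0.852)) = -1.8240/1.8281 = -0.9977.

-0.998c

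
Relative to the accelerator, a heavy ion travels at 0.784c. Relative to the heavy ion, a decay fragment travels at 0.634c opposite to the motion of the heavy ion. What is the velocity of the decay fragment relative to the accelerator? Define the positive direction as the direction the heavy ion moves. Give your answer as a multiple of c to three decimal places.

+0.298c

With v = 0.784 and u' = -0.634 (in units of c),
u = (u' + v)/(1 + u'v/c²):
u = (-0.634 + 0.784) / (1 + (-0.634)·0.784) = 0.1500/0.5029 = 0.2982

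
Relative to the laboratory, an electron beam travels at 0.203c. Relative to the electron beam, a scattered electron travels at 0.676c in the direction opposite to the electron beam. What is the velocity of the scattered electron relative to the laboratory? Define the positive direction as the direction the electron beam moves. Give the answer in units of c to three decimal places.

With v = 0.203 and u' = -0.676 (in units of c),
u = (u' + v)/(1 + u'v/c²):
u = (-0.676 + 0.203) / (1 + (-0.676)·0.203) = -0.4730/0.8628 = -0.5482

-0.548c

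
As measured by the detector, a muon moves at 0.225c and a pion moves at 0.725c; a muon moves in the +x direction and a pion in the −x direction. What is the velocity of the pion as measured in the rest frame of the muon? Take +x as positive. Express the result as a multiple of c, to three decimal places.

-0.817c

β_A = 0.225, β_B = -0.725.
Transform to A's frame with the inverse velocity-addition law: u' = (u − v)/(1 − uv/c²), taking u = β_B and v = β_A.
u' = (-0.725 − 0.225) / (1 − (0.225)(-0.725)) = -0.9500/1.1631 = -0.8168.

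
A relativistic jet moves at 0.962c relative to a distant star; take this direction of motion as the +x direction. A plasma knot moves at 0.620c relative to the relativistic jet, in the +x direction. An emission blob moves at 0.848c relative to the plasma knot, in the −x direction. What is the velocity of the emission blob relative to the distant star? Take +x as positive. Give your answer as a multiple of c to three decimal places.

Apply u = (u' + v)/(1 + u'v/c²) successively, working outward toward the distant star.
Start: velocity of the relativistic jet relative to the distant star = 0.9620c.
Compose with the plasma knot (u' = 0.620 in the relativistic jet frame): u_1 = (0.620 + 0.962) / (1 + 0.620·0.962) = 1.5820/1.5964 = 0.9910.
Compose with the emission blob (u' = -0.848 in the plasma knot frame): u_2 = (-0.848 + 0.991) / (1 + (-0.848)·0.991) = 0.1430/0.1597 = 0.8953.

+0.895c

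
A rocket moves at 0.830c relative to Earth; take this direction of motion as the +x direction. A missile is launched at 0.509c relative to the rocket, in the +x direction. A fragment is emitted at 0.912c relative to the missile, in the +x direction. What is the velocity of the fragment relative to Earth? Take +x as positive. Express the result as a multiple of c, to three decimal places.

0.997c

Apply u = (u' + v)/(1 + u'v/c²) successively, working outward toward Earth.
Start: velocity of the rocket relative to Earth = 0.8300c.
Compose with the missile (u' = 0.509 in the rocket frame): u_1 = (0.509 + 0.830) / (1 + 0.509·0.830) = 1.3390/1.4225 = 0.9413.
Compose with the fragment (u' = 0.912 in the missile frame): u_2 = (0.912 + 0.941) / (1 + 0.912·0.941) = 1.8533/1.8585 = 0.9972.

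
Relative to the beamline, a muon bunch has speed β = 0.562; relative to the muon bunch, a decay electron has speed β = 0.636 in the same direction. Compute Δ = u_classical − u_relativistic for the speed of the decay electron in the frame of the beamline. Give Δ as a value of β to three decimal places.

Galilean: u_cl = 0.636 + 0.562 = 1.1980.
Relativistic: u_rel = (0.636 + 0.562) / (1 + 0.636·0.562) = 1.1980/1.3574 = 0.8825.
Δ = 1.1980 − 0.8825 = 0.3155.
(The classical prediction exceeds c; the relativistic result does not.)

Δ = 0.315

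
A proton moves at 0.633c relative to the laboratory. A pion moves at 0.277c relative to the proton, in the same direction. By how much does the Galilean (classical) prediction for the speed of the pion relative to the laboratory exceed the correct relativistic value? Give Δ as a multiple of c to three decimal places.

Δ = 0.136c

Galilean: u_cl = 0.277 + 0.633 = 0.9100.
Relativistic: u_rel = (0.277 + 0.633) / (1 + 0.277·0.633) = 0.9100/1.1753 = 0.7742.
Δ = 0.9100 − 0.7742 = 0.1358.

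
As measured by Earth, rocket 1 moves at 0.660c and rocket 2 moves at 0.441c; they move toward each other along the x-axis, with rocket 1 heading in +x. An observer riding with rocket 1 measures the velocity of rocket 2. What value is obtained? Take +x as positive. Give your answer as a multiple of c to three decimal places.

β_A = 0.660, β_B = -0.441.
Transform to A's frame with the inverse velocity-addition law: u' = (u − v)/(1 − uv/c²), taking u = β_B and v = β_A.
u' = (-0.441 − 0.660) / (1 − (0.660)(-0.441)) = -1.1010/1.2911 = -0.8528.

-0.853c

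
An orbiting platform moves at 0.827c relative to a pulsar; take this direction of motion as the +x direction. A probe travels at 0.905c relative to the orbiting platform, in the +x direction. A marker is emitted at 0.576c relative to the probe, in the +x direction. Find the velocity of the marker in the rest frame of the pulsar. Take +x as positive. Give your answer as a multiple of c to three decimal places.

Apply u = (u' + v)/(1 + u'v/c²) successively, working outward toward the pulsar.
Start: velocity of the orbiting platform relative to the pulsar = 0.8270c.
Compose with the probe (u' = 0.905 in the orbiting platform frame): u_1 = (0.905 + 0.827) / (1 + 0.905·0.827) = 1.7320/1.7484 = 0.9906.
Compose with the marker (u' = 0.576 in the probe frame): u_2 = (0.576 + 0.991) / (1 + 0.576·0.991) = 1.5666/1.5706 = 0.9975.

0.997c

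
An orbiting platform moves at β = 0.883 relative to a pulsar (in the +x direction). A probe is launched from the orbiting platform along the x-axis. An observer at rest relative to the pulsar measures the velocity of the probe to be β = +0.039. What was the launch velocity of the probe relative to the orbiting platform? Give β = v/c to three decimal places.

Invert the composition law: u' = (u − v)/(1 − uv/c²).
u' = (0.039 − 0.883) / (1 − (0.039)(0.883)) = -0.8440/0.9656 = -0.8741.

β = -0.874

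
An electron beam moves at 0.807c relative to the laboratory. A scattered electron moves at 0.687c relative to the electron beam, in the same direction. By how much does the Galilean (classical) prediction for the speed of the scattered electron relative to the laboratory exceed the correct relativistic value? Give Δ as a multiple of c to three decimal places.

Galilean: u_cl = 0.687 + 0.807 = 1.4940.
Relativistic: u_rel = (0.687 + 0.807) / (1 + 0.687·0.807) = 1.4940/1.5544 = 0.9611.
Δ = 1.4940 − 0.9611 = 0.5329.
(The classical prediction exceeds c; the relativistic result does not.)

Δ = 0.533c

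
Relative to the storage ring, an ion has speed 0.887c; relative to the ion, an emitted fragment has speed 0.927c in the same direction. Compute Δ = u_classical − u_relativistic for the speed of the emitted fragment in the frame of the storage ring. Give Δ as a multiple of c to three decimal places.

Galilean: u_cl = 0.927 + 0.887 = 1.8140.
Relativistic: u_rel = (0.927 + 0.887) / (1 + 0.927·0.887) = 1.8140/1.8222 = 0.9955.
Δ = 1.8140 − 0.9955 = 0.8185.
(The classical prediction exceeds c; the relativistic result does not.)

Δ = 0.819c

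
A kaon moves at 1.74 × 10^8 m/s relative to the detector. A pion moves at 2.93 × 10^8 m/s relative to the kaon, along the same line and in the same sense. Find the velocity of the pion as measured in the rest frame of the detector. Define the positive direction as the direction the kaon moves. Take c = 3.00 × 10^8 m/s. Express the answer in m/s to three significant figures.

In units of c (dividing by 3.00 × 10^8 m/s): v = 0.580, u' = 0.977.
u = (u' + v)/(1 + u'v/c²):
u = (0.977 + 0.580) / (1 + 0.977·0.580) = 1.5567/1.5665 = 0.9937
Converting back: u = 0.9937 × 3.00 × 10^8 m/s.

2.98 × 10^8 m/s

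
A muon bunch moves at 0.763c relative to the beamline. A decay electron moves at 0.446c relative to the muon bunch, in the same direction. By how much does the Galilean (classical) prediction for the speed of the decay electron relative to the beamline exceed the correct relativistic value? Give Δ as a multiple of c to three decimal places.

Galilean: u_cl = 0.446 + 0.763 = 1.2090.
Relativistic: u_rel = (0.446 + 0.763) / (1 + 0.446·0.763) = 1.2090/1.3403 = 0.9020.
Δ = 1.2090 − 0.9020 = 0.3070.
(The classical prediction exceeds c; the relativistic result does not.)

Δ = 0.307c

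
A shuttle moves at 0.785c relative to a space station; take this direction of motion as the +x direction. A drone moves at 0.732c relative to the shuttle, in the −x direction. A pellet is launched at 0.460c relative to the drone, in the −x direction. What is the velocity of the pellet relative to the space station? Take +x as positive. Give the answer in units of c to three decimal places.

-0.356c

Apply u = (u' + v)/(1 + u'v/c²) successively, working outward toward the space station.
Start: velocity of the shuttle relative to the space station = 0.7850c.
Compose with the drone (u' = -0.732 in the shuttle frame): u_1 = (-0.732 + 0.785) / (1 + (-0.732)·0.785) = 0.0530/0.4254 = 0.1246.
Compose with the pellet (u' = -0.460 in the drone frame): u_2 = (-0.460 + 0.125) / (1 + (-0.460)·0.125) = -0.3354/0.9427 = -0.3558.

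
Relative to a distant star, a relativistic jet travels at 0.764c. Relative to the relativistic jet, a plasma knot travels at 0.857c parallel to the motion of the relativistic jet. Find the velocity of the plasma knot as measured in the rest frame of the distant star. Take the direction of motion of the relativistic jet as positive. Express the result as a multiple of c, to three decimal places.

0.980c

With v = 0.764 and u' = 0.857 (in units of c),
u = (u' + v)/(1 + u'v/c²):
u = (0.857 + 0.764) / (1 + 0.857·0.764) = 1.6210/1.6547 = 0.9796
(Galilean addition would give +1.621c, exceeding c.)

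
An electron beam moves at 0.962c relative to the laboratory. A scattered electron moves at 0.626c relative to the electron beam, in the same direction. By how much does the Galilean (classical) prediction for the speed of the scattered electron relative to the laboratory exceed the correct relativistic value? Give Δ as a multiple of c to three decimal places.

Galilean: u_cl = 0.626 + 0.962 = 1.5880.
Relativistic: u_rel = (0.626 + 0.962) / (1 + 0.626·0.962) = 1.5880/1.6022 = 0.9911.
Δ = 1.5880 − 0.9911 = 0.5969.
(The classical prediction exceeds c; the relativistic result does not.)

Δ = 0.597c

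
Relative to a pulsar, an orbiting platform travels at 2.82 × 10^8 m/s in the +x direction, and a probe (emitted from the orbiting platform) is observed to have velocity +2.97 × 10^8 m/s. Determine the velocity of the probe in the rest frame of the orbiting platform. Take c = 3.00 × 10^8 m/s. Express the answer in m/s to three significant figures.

+2.16 × 10^8 m/s

v = 0.940c, u = 0.990c.
Invert the composition law: u' = (u − v)/(1 − uv/c²).
u' = (0.990 − 0.940) / (1 − (0.990)(0.940)) = 0.0500/0.0694 = 0.7205.
u' = 0.7205 × 3.00 × 10^8 m/s.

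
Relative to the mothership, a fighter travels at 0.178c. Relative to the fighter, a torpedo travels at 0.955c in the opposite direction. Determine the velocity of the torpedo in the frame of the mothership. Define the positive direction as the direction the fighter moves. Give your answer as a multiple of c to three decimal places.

-0.936c

With v = 0.178 and u' = -0.955 (in units of c),
u = (u' + v)/(1 + u'v/c²):
u = (-0.955 + 0.178) / (1 + (-0.955)·0.178) = -0.7770/0.8300 = -0.9361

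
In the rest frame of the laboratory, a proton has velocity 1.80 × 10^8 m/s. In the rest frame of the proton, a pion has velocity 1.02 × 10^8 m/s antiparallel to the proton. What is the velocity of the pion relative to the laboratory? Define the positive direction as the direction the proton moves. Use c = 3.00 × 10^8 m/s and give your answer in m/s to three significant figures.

+9.80 × 10^7 m/s

In units of c (dividing by 3.00 × 10^8 m/s): v = 0.600, u' = -0.340.
u = (u' + v)/(1 + u'v/c²):
u = (-0.340 + 0.600) / (1 + (-0.340)·0.600) = 0.2600/0.7960 = 0.3266
Converting back: u = 0.3266 × 3.00 × 10^8 m/s.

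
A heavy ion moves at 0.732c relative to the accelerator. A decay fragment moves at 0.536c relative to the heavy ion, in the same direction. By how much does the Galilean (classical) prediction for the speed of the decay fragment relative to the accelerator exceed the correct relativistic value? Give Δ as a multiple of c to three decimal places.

Galilean: u_cl = 0.536 + 0.732 = 1.2680.
Relativistic: u_rel = (0.536 + 0.732) / (1 + 0.536·0.732) = 1.2680/1.3924 = 0.9107.
Δ = 1.2680 − 0.9107 = 0.3573.
(The classical prediction exceeds c; the relativistic result does not.)

Δ = 0.357c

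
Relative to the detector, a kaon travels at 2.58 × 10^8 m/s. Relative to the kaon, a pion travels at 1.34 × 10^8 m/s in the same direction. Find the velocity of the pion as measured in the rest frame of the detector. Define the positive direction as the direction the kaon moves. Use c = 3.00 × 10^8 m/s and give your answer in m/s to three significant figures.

2.83 × 10^8 m/s

In units of c (dividing by 3.00 × 10^8 m/s): v = 0.860, u' = 0.447.
u = (u' + v)/(1 + u'v/c²):
u = (0.447 + 0.860) / (1 + 0.447·0.860) = 1.3067/1.3841 = 0.9440
(Galilean addition would give +1.307c, exceeding c.)
Converting back: u = 0.9440 × 3.00 × 10^8 m/s.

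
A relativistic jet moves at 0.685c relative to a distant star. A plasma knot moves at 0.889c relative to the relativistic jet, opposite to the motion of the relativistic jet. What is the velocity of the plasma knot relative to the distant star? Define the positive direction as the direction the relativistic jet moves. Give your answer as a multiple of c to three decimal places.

With v = 0.685 and u' = -0.889 (in units of c),
u = (u' + v)/(1 + u'v/c²):
u = (-0.889 + 0.685) / (1 + (-0.889)·0.685) = -0.2040/0.3910 = -0.5217
(Galilean addition would give -0.204c.)

-0.522c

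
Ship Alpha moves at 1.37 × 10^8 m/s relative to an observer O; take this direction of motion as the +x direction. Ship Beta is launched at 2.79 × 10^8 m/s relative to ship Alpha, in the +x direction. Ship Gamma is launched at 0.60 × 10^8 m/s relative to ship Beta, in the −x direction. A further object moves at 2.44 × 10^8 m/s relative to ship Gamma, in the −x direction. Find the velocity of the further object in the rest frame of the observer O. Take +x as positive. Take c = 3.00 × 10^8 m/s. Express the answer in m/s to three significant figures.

Apply u = (u' + v)/(1 + u'v/c²) successively, working outward toward the observer O.
(Dividing each given speed by c = 3.00 × 10^8 m/s to work in units of c.)
Start: velocity of ship Alpha relative to the observer O = 0.4567c.
Compose with ship Beta (u' = 0.930 in ship Alpha frame): u_1 = (0.930 + 0.457) / (1 + 0.930·0.457) = 1.3867/1.4247 = 0.9733.
Compose with ship Gamma (u' = -0.200 in ship Beta frame): u_2 = (-0.200 + 0.973) / (1 + (-0.200)·0.973) = 0.7733/0.8053 = 0.9602.
Compose with the further object (u' = -0.813 in ship Gamma frame): u_3 = (-0.813 + 0.960) / (1 + (-0.813)·0.960) = 0.1469/0.2190 = 0.6707.
So u = 0.6707 × 3.00 × 10^8 m/s.

+2.01 × 10^8 m/s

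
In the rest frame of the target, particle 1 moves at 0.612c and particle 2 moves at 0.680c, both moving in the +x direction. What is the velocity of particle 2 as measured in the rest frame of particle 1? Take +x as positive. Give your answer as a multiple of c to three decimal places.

+0.116c

β_A = 0.612, β_B = 0.680.
Transform to A's frame with the inverse velocity-addition law: u' = (u − v)/(1 − uv/c²), taking u = β_B and v = β_A.
u' = (0.680 − 0.612) / (1 − (0.612)(0.680)) = 0.0680/0.5838 = 0.1165.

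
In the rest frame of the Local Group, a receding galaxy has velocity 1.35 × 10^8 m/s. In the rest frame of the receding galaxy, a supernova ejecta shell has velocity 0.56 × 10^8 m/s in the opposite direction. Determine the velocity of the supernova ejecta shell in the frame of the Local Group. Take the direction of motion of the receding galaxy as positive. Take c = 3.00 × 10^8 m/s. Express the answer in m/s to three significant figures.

+8.62 × 10^7 m/s

In units of c (dividing by 3.00 × 10^8 m/s): v = 0.450, u' = -0.187.
u = (u' + v)/(1 + u'v/c²):
u = (-0.187 + 0.450) / (1 + (-0.187)·0.450) = 0.2633/0.9160 = 0.2875
(Galilean addition would give +0.263c.)
Converting back: u = 0.2875 × 3.00 × 10^8 m/s.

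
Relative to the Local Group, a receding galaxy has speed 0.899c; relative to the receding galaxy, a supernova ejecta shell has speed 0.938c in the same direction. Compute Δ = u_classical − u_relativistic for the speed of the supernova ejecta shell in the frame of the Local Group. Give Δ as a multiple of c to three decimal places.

Δ = 0.840c

Galilean: u_cl = 0.938 + 0.899 = 1.8370.
Relativistic: u_rel = (0.938 + 0.899) / (1 + 0.938·0.899) = 1.8370/1.8433 = 0.9966.
Δ = 1.8370 − 0.9966 = 0.8404.
(The classical prediction exceeds c; the relativistic result does not.)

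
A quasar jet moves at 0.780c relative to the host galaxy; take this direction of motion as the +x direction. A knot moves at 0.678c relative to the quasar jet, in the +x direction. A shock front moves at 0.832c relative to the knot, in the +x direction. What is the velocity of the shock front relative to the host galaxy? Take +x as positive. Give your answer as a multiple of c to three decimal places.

Apply u = (u' + v)/(1 + u'v/c²) successively, working outward toward the host galaxy.
Start: velocity of the quasar jet relative to the host galaxy = 0.7800c.
Compose with the knot (u' = 0.678 in the quasar jet frame): u_1 = (0.678 + 0.780) / (1 + 0.678·0.780) = 1.4580/1.5288 = 0.9537.
Compose with the shock front (u' = 0.832 in the knot frame): u_2 = (0.832 + 0.954) / (1 + 0.832·0.954) = 1.7857/1.7934 = 0.9957.

0.996c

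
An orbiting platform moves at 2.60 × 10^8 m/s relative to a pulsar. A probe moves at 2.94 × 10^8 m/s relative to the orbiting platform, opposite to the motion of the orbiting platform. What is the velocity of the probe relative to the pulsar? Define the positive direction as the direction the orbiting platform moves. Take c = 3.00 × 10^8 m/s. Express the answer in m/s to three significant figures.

In units of c (dividing by 3.00 × 10^8 m/s): v = 0.867, u' = -0.980.
u = (u' + v)/(1 + u'v/c²):
u = (-0.980 + 0.867) / (1 + (-0.980)·0.867) = -0.1133/0.1507 = -0.7522
(Galilean addition would give -0.113c.)
Converting back: u = -0.7522 × 3.00 × 10^8 m/s.

-2.26 × 10^8 m/s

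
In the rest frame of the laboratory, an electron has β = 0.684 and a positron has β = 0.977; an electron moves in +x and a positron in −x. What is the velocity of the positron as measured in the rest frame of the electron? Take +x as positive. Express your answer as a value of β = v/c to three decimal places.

β = -0.996

β_A = 0.684, β_B = -0.977.
Transform to A's frame with the inverse velocity-addition law: u' = (u − v)/(1 − uv/c²), taking u = β_B and v = β_A.
u' = (-0.977 − 0.684) / (1 − (0.684)(-0.977)) = -1.6610/1.6683 = -0.9956.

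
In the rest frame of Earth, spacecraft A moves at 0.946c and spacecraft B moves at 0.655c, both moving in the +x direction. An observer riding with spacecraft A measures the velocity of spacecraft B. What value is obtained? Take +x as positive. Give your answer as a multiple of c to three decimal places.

β_A = 0.946, β_B = 0.655.
Transform to A's frame with the inverse velocity-addition law: u' = (u − v)/(1 − uv/c²), taking u = β_B and v = β_A.
u' = (0.655 − 0.946) / (1 − (0.946)(0.655)) = -0.2910/0.3804 = -0.7650.

-0.765c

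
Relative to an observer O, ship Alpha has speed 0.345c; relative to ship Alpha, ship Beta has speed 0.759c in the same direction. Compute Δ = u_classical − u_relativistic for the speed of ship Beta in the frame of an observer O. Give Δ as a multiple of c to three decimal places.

Δ = 0.229c

Galilean: u_cl = 0.759 + 0.345 = 1.1040.
Relativistic: u_rel = (0.759 + 0.345) / (1 + 0.759·0.345) = 1.1040/1.2619 = 0.8749.
Δ = 1.1040 − 0.8749 = 0.2291.
(The classical prediction exceeds c; the relativistic result does not.)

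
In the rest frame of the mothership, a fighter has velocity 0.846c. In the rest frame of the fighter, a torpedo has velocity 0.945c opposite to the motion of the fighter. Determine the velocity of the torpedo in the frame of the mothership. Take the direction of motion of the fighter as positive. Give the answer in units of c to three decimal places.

With v = 0.846 and u' = -0.945 (in units of c),
u = (u' + v)/(1 + u'v/c²):
u = (-0.945 + 0.846) / (1 + (-0.945)·0.846) = -0.0990/0.2005 = -0.4937

-0.494c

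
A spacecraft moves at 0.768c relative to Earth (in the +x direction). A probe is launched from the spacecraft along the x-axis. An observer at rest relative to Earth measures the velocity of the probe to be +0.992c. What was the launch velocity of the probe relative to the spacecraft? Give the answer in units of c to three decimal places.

+0.941c

Invert the composition law: u' = (u − v)/(1 − uv/c²).
u' = (0.992 − 0.768) / (1 − (0.992)(0.768)) = 0.2240/0.2381 = 0.9406.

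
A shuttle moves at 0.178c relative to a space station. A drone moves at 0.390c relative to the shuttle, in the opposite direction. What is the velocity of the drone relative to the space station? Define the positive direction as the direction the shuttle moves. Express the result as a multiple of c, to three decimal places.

With v = 0.178 and u' = -0.390 (in units of c),
u = (u' + v)/(1 + u'v/c²):
u = (-0.390 + 0.178) / (1 + (-0.390)·0.178) = -0.2120/0.9306 = -0.2278

-0.228c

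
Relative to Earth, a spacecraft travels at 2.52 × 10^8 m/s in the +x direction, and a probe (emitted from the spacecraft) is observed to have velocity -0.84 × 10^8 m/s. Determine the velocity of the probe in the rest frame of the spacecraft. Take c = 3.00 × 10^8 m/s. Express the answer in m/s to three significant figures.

v = 0.840c, u = -0.280c.
Invert the composition law: u' = (u − v)/(1 − uv/c²).
u' = (-0.280 − 0.840) / (1 − (-0.280)(0.840)) = -1.1200/1.2352 = -0.9067.
u' = -0.9067 × 3.00 × 10^8 m/s.

-2.72 × 10^8 m/s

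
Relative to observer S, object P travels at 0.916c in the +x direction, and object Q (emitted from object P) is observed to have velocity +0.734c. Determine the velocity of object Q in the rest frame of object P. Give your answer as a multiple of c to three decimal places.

Invert the composition law: u' = (u − v)/(1 − uv/c²).
u' = (0.734 − 0.916) / (1 − (0.734)(0.916)) = -0.1820/0.3277 = -0.5555.

-0.555c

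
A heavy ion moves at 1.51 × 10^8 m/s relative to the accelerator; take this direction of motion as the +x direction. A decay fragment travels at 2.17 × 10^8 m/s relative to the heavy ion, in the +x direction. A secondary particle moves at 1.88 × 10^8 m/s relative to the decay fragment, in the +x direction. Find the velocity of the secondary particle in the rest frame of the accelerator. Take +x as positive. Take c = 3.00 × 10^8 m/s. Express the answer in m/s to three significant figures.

2.93 × 10^8 m/s

Apply u = (u' + v)/(1 + u'v/c²) successively, working outward toward the accelerator.
(Dividing each given speed by c = 3.00 × 10^8 m/s to work in units of c.)
Start: velocity of the heavy ion relative to the accelerator = 0.5033c.
Compose with the decay fragment (u' = 0.723 in the heavy ion frame): u_1 = (0.723 + 0.503) / (1 + 0.723·0.503) = 1.2267/1.3641 = 0.8993.
Compose with the secondary particle (u' = 0.627 in the decay fragment frame): u_2 = (0.627 + 0.899) / (1 + 0.627·0.899) = 1.5259/1.5635 = 0.9759.
So u = 0.9759 × 3.00 × 10^8 m/s.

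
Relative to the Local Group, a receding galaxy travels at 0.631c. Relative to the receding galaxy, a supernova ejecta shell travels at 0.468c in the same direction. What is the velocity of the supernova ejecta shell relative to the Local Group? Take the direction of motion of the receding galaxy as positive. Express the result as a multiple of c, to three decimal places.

0.848c

With v = 0.631 and u' = 0.468 (in units of c),
u = (u' + v)/(1 + u'v/c²):
u = (0.468 + 0.631) / (1 + 0.468·0.631) = 1.0990/1.2953 = 0.8484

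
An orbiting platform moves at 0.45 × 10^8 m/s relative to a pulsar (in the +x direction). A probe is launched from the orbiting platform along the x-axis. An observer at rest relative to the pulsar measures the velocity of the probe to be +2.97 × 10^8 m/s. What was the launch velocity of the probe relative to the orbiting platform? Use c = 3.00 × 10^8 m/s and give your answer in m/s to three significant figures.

v = 0.150c, u = 0.990c.
Invert the composition law: u' = (u − v)/(1 − uv/c²).
u' = (0.990 − 0.150) / (1 − (0.990)(0.150)) = 0.8400/0.8515 = 0.9865.
u' = 0.9865 × 3.00 × 10^8 m/s.

+2.96 × 10^8 m/s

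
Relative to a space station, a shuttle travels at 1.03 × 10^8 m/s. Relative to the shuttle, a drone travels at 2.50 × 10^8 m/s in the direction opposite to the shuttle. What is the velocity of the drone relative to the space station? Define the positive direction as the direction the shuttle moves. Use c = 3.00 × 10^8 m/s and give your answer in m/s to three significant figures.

-2.06 × 10^8 m/s

In units of c (dividing by 3.00 × 10^8 m/s): v = 0.343, u' = -0.833.
u = (u' + v)/(1 + u'v/c²):
u = (-0.833 + 0.343) / (1 + (-0.833)·0.343) = -0.4900/0.7139 = -0.6864
(Galilean addition would give -0.490c.)
Converting back: u = -0.6864 × 3.00 × 10^8 m/s.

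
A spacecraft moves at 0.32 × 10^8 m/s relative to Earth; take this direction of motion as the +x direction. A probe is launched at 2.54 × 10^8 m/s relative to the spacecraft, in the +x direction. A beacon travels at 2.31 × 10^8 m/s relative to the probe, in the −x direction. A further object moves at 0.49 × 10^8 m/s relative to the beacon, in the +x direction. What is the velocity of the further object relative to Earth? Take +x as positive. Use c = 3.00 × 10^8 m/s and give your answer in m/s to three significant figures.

Apply u = (u' + v)/(1 + u'v/c²) successively, working outward toward Earth.
(Dividing each given speed by c = 3.00 × 10^8 m/s to work in units of c.)
Start: velocity of the spacecraft relative to Earth = 0.1067c.
Compose with the probe (u' = 0.847 in the spacecraft frame): u_1 = (0.847 + 0.107) / (1 + 0.847·0.107) = 0.9533/1.0903 = 0.8744.
Compose with the beacon (u' = -0.770 in the probe frame): u_2 = (-0.770 + 0.874) / (1 + (-0.770)·0.874) = 0.1044/0.3267 = 0.3194.
Compose with the further object (u' = 0.163 in the beacon frame): u_3 = (0.163 + 0.319) / (1 + 0.163·0.319) = 0.4828/1.0522 = 0.4588.
So u = 0.4588 × 3.00 × 10^8 m/s.

+1.38 × 10^8 m/s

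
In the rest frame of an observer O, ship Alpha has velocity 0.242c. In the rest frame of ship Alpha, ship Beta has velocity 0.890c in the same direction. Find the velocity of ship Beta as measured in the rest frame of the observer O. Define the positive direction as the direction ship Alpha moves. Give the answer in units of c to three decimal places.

With v = 0.242 and u' = 0.890 (in units of c),
u = (u' + v)/(1 + u'v/c²):
u = (0.890 + 0.242) / (1 + 0.890·0.242) = 1.1320/1.2154 = 0.9314

0.931c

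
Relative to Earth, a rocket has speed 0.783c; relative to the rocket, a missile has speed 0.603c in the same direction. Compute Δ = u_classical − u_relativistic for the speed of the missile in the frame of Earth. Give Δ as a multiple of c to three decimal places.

Galilean: u_cl = 0.603 + 0.783 = 1.3860.
Relativistic: u_rel = (0.603 + 0.783) / (1 + 0.603·0.783) = 1.3860/1.4721 = 0.9415.
Δ = 1.3860 − 0.9415 = 0.4445.
(The classical prediction exceeds c; the relativistic result does not.)

Δ = 0.445c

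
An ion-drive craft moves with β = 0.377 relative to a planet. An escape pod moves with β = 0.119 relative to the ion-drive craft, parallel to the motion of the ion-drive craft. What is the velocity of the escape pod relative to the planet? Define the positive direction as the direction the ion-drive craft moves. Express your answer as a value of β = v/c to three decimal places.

With v = 0.377 and u' = 0.119 (in units of c),
u = (u' + v)/(1 + u'v/c²):
u = (0.119 + 0.377) / (1 + 0.119·0.377) = 0.4960/1.0449 = 0.4747
(Galilean addition would give +0.496c.)

β = 0.475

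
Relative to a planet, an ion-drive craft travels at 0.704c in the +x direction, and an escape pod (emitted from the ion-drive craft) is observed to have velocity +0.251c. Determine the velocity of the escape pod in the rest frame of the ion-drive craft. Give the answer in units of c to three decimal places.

Invert the composition law: u' = (u − v)/(1 − uv/c²).
u' = (0.251 − 0.704) / (1 − (0.251)(0.704)) = -0.4530/0.8233 = -0.5502.

-0.550c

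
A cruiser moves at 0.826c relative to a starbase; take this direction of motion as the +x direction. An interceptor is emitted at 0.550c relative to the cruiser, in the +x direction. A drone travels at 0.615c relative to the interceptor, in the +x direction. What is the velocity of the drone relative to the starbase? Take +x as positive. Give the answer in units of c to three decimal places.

0.987c

Apply u = (u' + v)/(1 + u'v/c²) successively, working outward toward the starbase.
Start: velocity of the cruiser relative to the starbase = 0.8260c.
Compose with the interceptor (u' = 0.550 in the cruiser frame): u_1 = (0.550 + 0.826) / (1 + 0.550·0.826) = 1.3760/1.4543 = 0.9462.
Compose with the drone (u' = 0.615 in the interceptor frame): u_2 = (0.615 + 0.946) / (1 + 0.615·0.946) = 1.5612/1.5819 = 0.9869.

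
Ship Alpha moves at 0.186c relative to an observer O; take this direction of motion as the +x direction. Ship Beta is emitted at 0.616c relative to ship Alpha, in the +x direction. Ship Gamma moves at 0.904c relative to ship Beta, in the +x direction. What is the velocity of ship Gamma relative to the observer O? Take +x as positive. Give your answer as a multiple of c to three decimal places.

0.984c

Apply u = (u' + v)/(1 + u'v/c²) successively, working outward toward the observer O.
Start: velocity of ship Alpha relative to the observer O = 0.1860c.
Compose with ship Beta (u' = 0.616 in ship Alpha frame): u_1 = (0.616 + 0.186) / (1 + 0.616·0.186) = 0.8020/1.1146 = 0.7196.
Compose with ship Gamma (u' = 0.904 in ship Beta frame): u_2 = (0.904 + 0.720) / (1 + 0.904·0.720) = 1.6236/1.6505 = 0.9837.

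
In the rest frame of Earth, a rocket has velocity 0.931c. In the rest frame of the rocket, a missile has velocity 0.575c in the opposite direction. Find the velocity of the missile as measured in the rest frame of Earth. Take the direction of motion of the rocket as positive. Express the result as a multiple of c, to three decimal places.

+0.766c

With v = 0.931 and u' = -0.575 (in units of c),
u = (u' + v)/(1 + u'v/c²):
u = (-0.575 + 0.931) / (1 + (-0.575)·0.931) = 0.3560/0.4647 = 0.7661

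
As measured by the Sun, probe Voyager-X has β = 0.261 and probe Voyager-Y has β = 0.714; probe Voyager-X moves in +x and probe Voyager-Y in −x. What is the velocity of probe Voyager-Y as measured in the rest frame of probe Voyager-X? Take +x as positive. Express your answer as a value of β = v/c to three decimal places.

β_A = 0.261, β_B = -0.714.
Transform to A's frame with the inverse velocity-addition law: u' = (u − v)/(1 − uv/c²), taking u = β_B and v = β_A.
u' = (-0.714 − 0.261) / (1 − (0.261)(-0.714)) = -0.9750/1.1864 = -0.8218.

β = -0.822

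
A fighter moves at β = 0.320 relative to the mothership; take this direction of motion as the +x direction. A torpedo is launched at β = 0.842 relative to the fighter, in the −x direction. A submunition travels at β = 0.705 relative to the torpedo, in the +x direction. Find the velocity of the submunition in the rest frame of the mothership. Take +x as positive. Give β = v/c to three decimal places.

β = -0.019

Apply u = (u' + v)/(1 + u'v/c²) successively, working outward toward the mothership.
Start: velocity of the fighter relative to the mothership = 0.3200c.
Compose with the torpedo (u' = -0.842 in the fighter frame): u_1 = (-0.842 + 0.320) / (1 + (-0.842)·0.320) = -0.5220/0.7306 = -0.7145.
Compose with the submunition (u' = 0.705 in the torpedo frame): u_2 = (0.705 + (-0.715)) / (1 + 0.705·(-0.715)) = -0.0095/0.4963 = -0.0192.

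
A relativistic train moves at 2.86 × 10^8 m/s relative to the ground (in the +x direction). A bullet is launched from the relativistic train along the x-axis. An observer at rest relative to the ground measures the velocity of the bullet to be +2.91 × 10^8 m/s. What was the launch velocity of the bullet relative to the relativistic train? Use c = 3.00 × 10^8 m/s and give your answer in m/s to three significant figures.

+6.64 × 10^7 m/s

v = 0.953c, u = 0.970c.
Invert the composition law: u' = (u − v)/(1 − uv/c²).
u' = (0.970 − 0.953) / (1 − (0.970)(0.953)) = 0.0167/0.0753 = 0.2214.
u' = 0.2214 × 3.00 × 10^8 m/s.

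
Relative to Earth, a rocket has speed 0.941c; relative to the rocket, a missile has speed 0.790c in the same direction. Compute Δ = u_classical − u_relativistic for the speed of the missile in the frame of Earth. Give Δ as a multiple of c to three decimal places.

Galilean: u_cl = 0.790 + 0.941 = 1.7310.
Relativistic: u_rel = (0.790 + 0.941) / (1 + 0.790·0.941) = 1.7310/1.7434 = 0.9929.
Δ = 1.7310 − 0.9929 = 0.7381.
(The classical prediction exceeds c; the relativistic result does not.)

Δ = 0.738c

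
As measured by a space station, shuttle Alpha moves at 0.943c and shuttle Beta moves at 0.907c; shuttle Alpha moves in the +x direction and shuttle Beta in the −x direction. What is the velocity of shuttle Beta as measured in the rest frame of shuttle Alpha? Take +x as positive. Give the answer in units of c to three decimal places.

β_A = 0.943, β_B = -0.907.
Transform to A's frame with the inverse velocity-addition law: u' = (u − v)/(1 − uv/c²), taking u = β_B and v = β_A.
u' = (-0.907 − 0.943) / (1 − (0.943)(-0.907)) = -1.8500/1.8553 = -0.9971.

-0.997c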